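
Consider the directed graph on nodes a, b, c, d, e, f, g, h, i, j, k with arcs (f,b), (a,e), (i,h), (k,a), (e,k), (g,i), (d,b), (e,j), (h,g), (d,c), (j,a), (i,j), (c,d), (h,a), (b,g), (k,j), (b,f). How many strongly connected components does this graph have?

{a, e, j, k} are all mutually reachable — one SCC of size 4.
{g, h, i} are all mutually reachable — one SCC of size 3.
{c, d} are all mutually reachable — one SCC of size 2.
{b, f} are all mutually reachable — one SCC of size 2.
That gives 4 strongly connected components.

4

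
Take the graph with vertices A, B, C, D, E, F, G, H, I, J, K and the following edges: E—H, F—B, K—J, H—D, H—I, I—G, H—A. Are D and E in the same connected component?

Yes

From D we can reach A, D, E, G, H, I, which includes E.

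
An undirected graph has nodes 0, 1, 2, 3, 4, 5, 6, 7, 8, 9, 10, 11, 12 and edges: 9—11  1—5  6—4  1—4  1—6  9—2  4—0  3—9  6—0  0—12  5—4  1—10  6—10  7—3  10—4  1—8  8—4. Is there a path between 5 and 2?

The component containing 5 is {0, 1, 4, 5, 6, 8, 10, 12}, and 2 is not in it.

No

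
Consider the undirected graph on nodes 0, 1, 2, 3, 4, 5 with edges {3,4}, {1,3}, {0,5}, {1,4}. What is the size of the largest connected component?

3

2 is isolated — a component by itself.
Starting from 0 we can reach 0, 5. That is one component of size 2.
Starting from 1 we can reach 1, 3, 4. That is one component of size 3.
The largest has 3 vertices.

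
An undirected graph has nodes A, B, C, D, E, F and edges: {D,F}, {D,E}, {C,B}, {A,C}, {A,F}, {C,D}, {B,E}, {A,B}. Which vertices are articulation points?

none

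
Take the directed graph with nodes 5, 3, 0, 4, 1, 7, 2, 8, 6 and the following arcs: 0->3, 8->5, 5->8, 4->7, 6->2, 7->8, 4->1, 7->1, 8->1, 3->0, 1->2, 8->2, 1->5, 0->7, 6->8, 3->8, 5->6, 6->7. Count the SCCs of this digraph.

4

{1, 5, 6, 7, 8} are all mutually reachable — one SCC of size 5.
{0, 3} are all mutually reachable — one SCC of size 2.
{2} is an SCC by itself.
{4} is an SCC by itself.
That gives 4 strongly connected components.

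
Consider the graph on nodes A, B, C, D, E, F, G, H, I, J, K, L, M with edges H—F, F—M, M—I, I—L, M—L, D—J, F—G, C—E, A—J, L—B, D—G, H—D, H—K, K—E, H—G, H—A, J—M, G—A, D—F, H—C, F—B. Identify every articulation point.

H

Removing H increases the component count from 1 to 2, so H is a cut vertex.
By contrast removing C leaves 1 component; it is not a cut vertex. No other vertex is a cut vertex either.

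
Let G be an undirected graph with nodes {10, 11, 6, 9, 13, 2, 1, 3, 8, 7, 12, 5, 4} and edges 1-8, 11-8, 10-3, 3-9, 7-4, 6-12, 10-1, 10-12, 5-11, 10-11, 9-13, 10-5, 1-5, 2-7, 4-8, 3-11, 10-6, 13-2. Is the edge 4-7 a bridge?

No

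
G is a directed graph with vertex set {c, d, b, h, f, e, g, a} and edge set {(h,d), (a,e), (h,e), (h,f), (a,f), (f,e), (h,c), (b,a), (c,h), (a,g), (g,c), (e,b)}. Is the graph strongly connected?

There is no directed path from d to e, so the graph is not strongly connected.

No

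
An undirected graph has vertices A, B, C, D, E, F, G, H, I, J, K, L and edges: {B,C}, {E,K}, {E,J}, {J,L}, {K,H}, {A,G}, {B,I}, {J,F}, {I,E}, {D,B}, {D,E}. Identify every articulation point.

B, E, J, K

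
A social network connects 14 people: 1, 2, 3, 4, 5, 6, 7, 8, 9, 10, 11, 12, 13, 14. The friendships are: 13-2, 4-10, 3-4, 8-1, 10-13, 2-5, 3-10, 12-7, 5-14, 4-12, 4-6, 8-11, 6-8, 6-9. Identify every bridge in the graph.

The edges on the cycle 3-4-10-3 are not bridges since each lies on that cycle.
But removing 9-6 disconnects 9 from 6; removing 5-14 disconnects 5 from 14; removing 4-6 disconnects 4 from 6; removing 10-13 disconnects 10 from 13 — these are bridges.
In total 11 edges are bridges.

1-8, 10-13, 11-8, 12-4, 12-7, 13-2, 14-5, 2-5, 4-6, 6-8, 6-9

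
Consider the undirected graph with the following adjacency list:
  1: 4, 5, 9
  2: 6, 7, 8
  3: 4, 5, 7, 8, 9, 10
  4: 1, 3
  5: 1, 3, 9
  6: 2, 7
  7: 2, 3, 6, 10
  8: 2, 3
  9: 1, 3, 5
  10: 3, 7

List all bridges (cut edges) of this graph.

The edges on the cycle 3-9-5-3 are not bridges since each lies on that cycle.
Every edge lies on some cycle, so there are no bridges.

none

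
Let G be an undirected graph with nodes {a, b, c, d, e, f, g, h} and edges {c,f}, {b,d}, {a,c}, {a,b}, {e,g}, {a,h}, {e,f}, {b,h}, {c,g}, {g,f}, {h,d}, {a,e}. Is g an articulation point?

Deleting g leaves 1 component (was 1) (its neighbors c, e, f remain connected to each other), so g is not a cut vertex.

No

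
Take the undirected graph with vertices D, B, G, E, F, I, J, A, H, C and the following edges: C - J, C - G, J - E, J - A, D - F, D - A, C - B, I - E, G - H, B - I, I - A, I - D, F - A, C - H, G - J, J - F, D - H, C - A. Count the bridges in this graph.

The edges on the cycle C-B-I-D-F-A-J-C are not bridges since each lies on that cycle.
Every edge lies on some cycle, so there are no bridges.

0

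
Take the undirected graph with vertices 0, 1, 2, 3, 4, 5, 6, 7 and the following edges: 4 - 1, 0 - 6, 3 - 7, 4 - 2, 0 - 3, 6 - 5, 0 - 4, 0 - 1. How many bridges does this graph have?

5

The edges on the cycle 0-4-1-0 are not bridges since each lies on that cycle.
But removing 3 - 7 disconnects 3 from 7; removing 6 - 5 disconnects 6 from 5; removing 0 - 6 disconnects 0 from 6; removing 0 - 3 disconnects 0 from 3 — these are bridges.
In total 5 edges are bridges.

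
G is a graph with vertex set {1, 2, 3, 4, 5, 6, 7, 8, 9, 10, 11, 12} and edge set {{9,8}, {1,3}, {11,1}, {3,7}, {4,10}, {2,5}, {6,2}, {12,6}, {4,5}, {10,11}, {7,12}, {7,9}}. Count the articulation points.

2

Removing 7 increases the component count from 1 to 2, so 7 is a cut vertex.
Removing 9 increases the component count from 1 to 2, so 9 is a cut vertex.
By contrast removing 4 leaves 1 component; it is not a cut vertex. No other vertex is a cut vertex either.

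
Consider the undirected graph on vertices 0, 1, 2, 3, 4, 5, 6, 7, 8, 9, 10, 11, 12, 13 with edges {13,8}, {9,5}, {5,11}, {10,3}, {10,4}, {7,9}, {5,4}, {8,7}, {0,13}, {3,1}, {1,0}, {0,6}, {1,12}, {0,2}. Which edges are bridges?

0-2, 0-6, 1-12, 11-5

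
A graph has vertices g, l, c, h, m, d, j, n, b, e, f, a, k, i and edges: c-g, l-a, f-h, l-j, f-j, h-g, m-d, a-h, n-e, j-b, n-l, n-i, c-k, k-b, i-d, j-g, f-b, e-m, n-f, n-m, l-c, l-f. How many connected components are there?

1

Starting from a we can reach a, b, c, d, e, f, g, h, i, j, k, l, m, n. That is one component of size 14.
Total: 1 component.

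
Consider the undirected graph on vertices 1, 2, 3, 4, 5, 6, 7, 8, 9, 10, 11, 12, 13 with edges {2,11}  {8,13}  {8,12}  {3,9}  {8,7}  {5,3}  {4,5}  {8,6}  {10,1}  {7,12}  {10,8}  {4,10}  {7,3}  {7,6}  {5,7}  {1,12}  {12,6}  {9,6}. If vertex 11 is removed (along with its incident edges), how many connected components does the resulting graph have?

With 11 gone, the remaining components are: {2}; {1, 3, 4, 5, 6, 7, 8, 9, 10, 12, 13}.
That is 2 components.

2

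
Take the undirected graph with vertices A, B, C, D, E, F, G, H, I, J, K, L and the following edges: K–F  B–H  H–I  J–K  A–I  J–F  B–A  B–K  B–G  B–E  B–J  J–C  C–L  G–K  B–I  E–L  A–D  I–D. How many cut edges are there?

The edges on the cycle B-H-I-B are not bridges since each lies on that cycle.
Every edge lies on some cycle, so there are no bridges.

0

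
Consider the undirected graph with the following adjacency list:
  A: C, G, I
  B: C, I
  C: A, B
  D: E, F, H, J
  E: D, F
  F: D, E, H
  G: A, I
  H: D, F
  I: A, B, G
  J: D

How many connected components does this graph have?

2

Starting from D we can reach D, E, F, H, J. That is one component of size 5.
Starting from A we can reach A, B, C, G, I. That is one component of size 5.
Total: 2 components.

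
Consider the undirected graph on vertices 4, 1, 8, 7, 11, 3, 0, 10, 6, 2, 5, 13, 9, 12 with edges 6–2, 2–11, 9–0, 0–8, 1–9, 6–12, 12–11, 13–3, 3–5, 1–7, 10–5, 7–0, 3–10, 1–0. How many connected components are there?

4 is isolated — a component by itself.
Starting from 2 we can reach 2, 6, 11, 12. That is one component of size 4.
Starting from 3 we can reach 3, 5, 10, 13. That is one component of size 4.
Starting from 0 we can reach 0, 1, 7, 8, 9. That is one component of size 5.
Total: 4 components.

4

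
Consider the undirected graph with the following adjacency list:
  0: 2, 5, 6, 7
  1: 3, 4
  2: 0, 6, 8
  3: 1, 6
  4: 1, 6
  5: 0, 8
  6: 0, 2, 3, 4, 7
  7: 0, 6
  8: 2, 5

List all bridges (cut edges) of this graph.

The edges on the cycle 6-7-0-6 are not bridges since each lies on that cycle.
Every edge lies on some cycle, so there are no bridges.

none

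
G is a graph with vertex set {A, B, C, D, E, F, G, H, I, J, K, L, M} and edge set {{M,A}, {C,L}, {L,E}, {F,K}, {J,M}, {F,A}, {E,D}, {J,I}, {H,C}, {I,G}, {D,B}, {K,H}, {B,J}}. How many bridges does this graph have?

2

The edges on the cycle F-K-H-C-L-E-D-B-J-M-A-F are not bridges since each lies on that cycle.
But removing J-I disconnects J from I; removing I-G disconnects I from G — these are bridges.
That makes 2 bridges.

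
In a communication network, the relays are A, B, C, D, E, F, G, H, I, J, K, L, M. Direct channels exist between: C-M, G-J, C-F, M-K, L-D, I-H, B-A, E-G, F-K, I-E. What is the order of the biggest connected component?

5

Starting from D we can reach D, L. That is one component of size 2.
Starting from A we can reach A, B. That is one component of size 2.
Starting from C we can reach C, F, K, M. That is one component of size 4.
Starting from E we can reach E, G, H, I, J. That is one component of size 5.
The largest has 5 vertices.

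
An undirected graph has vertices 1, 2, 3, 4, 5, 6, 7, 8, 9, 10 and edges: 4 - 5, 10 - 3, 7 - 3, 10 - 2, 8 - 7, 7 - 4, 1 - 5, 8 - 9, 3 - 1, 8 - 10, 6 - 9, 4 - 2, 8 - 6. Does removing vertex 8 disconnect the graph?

Yes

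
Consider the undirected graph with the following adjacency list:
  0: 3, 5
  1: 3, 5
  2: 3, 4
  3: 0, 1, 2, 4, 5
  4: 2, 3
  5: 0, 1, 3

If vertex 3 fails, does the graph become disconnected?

Deleting 3 raises the number of components from 1 to 2, so 3 is a cut vertex.

Yes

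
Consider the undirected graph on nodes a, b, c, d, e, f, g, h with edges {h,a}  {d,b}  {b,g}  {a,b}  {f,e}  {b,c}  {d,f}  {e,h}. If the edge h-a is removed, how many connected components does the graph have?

1

h and a are still connected via h-e-f-d-b-a, so the component count stays at 1.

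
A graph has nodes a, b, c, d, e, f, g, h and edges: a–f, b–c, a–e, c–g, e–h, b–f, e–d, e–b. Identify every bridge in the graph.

b-c, c-g, d-e, e-h

The edges on the cycle a-e-b-f-a are not bridges since each lies on that cycle.
But removing e–h disconnects e from h; removing e–d disconnects e from d; removing b–c disconnects b from c; removing c–g disconnects c from g — these are bridges.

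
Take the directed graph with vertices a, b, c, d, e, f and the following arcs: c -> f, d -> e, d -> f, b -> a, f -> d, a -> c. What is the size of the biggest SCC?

2

{d, f} are all mutually reachable — one SCC of size 2.
{a} is an SCC by itself.
{c} is an SCC by itself.
{e} is an SCC by itself.
{b} is an SCC by itself.
The largest has 2 vertices.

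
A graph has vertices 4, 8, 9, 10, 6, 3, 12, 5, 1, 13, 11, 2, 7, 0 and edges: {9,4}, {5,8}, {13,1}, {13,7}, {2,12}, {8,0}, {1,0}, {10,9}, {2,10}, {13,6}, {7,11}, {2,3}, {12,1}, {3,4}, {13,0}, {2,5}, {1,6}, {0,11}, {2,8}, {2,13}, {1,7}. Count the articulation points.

Removing 2 increases the component count from 1 to 2, so 2 is a cut vertex.
By contrast removing 8 leaves 1 component; it is not a cut vertex. No other vertex is a cut vertex either.

1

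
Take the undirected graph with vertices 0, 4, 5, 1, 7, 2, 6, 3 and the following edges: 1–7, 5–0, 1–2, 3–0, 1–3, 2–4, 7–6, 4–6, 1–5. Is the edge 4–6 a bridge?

No

After removing 4–6, the path 4-2-1-7-6 still connects them, so the edge is not a bridge.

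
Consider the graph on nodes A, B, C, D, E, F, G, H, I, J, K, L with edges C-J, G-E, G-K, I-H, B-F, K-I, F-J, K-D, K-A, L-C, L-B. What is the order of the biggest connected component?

7

Starting from B we can reach B, C, F, J, L. That is one component of size 5.
Starting from A we can reach A, D, E, G, H, I, K. That is one component of size 7.
The largest has 7 vertices.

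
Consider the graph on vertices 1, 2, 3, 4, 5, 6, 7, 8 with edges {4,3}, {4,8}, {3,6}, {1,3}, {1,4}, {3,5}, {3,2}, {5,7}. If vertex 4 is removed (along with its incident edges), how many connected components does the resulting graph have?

2

With 4 gone, the remaining components are: {8}; {1, 2, 3, 5, 6, 7}.
That is 2 components.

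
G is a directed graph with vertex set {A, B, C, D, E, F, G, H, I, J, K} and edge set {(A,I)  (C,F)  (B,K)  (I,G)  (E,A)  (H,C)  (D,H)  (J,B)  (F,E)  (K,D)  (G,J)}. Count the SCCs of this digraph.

{A, B, C, D, E, F, G, H, I, J, K} are all mutually reachable — one SCC of size 11.
That gives 1 strongly connected component.

1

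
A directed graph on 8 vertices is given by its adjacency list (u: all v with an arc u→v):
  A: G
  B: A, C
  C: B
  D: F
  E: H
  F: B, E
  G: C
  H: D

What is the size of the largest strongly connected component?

4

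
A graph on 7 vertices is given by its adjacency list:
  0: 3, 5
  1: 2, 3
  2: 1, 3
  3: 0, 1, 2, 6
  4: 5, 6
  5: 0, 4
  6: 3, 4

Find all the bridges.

none

The edges on the cycle 3-1-2-3 are not bridges since each lies on that cycle.
Every edge lies on some cycle, so there are no bridges.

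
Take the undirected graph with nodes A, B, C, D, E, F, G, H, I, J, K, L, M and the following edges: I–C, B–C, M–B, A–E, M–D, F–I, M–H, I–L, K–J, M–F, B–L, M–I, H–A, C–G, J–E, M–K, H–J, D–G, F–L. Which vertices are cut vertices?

M

Removing M increases the component count from 1 to 2, so M is a cut vertex.
By contrast removing F leaves 1 component; it is not a cut vertex. No other vertex is a cut vertex either.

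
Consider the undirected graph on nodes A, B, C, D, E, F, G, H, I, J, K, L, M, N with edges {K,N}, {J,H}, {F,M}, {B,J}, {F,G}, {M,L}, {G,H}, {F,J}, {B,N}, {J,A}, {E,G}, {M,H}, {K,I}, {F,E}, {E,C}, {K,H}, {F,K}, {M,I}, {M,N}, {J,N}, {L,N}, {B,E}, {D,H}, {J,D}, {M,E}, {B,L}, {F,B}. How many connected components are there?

1

Starting from A we can reach A, B, C, D, E, F, G, H, I, J, K, L, M, N. That is one component of size 14.
Total: 1 component.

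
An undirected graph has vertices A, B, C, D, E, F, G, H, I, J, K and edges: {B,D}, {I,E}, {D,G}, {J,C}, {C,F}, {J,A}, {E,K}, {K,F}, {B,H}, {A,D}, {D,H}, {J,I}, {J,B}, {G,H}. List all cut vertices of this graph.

J

Removing J increases the component count from 1 to 2, so J is a cut vertex.
By contrast removing I leaves 1 component; it is not a cut vertex. No other vertex is a cut vertex either.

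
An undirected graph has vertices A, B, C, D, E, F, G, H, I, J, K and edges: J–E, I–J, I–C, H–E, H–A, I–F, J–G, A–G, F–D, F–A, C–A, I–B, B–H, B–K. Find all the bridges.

B-K, D-F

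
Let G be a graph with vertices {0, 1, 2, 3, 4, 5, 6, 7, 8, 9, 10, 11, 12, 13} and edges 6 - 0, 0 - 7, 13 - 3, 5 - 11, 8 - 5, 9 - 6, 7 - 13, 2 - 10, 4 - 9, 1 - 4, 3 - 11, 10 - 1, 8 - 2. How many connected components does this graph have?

12 is isolated — a component by itself.
Starting from 0 we can reach 0, 1, 2, 3, 4, 5, 6, 7, 8, 9, 10, 11, 13. That is one component of size 13.
Total: 2 components.

2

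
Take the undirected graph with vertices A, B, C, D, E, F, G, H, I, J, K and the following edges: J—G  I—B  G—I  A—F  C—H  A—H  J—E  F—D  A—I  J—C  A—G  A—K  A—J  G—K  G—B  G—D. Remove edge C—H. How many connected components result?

1

C and H are still connected via C-J-A-H, so the component count stays at 1.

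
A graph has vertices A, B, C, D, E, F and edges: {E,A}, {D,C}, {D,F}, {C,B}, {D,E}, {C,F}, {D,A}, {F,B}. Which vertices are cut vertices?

D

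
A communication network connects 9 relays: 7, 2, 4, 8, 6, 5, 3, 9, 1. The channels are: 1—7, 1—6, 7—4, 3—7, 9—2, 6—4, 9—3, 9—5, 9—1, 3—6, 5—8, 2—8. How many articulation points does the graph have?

Removing 9 increases the component count from 1 to 2, so 9 is a cut vertex.
By contrast removing 3 leaves 1 component; it is not a cut vertex. No other vertex is a cut vertex either.

1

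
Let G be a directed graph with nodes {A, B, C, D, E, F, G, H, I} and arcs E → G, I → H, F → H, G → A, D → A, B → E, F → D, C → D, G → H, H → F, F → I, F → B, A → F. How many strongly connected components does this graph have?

{A, B, D, E, F, G, H, I} are all mutually reachable — one SCC of size 8.
{C} is an SCC by itself.
That gives 2 strongly connected components.

2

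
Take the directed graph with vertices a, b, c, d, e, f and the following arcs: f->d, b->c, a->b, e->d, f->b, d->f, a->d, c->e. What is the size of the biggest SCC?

{b, c, d, e, f} are all mutually reachable — one SCC of size 5.
{a} is an SCC by itself.
The largest has 5 vertices.

5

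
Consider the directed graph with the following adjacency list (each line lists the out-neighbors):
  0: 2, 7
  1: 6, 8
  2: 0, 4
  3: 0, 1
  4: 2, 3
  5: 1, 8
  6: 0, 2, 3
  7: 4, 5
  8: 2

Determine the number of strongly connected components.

{0, 1, 2, 3, 4, 5, 6, 7, 8} are all mutually reachable — one SCC of size 9.
That gives 1 strongly connected component.

1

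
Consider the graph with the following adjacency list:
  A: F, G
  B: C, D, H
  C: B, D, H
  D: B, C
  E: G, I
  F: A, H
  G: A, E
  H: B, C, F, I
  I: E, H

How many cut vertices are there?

Removing H increases the component count from 1 to 2, so H is a cut vertex.
By contrast removing C leaves 1 component; it is not a cut vertex. No other vertex is a cut vertex either.

1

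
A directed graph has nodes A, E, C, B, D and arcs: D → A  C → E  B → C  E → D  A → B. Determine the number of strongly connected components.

{A, B, C, D, E} are all mutually reachable — one SCC of size 5.
That gives 1 strongly connected component.

1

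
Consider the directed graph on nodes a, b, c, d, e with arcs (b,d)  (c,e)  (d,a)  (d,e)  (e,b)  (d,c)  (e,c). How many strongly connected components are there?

2

{b, c, d, e} are all mutually reachable — one SCC of size 4.
{a} is an SCC by itself.
That gives 2 strongly connected components.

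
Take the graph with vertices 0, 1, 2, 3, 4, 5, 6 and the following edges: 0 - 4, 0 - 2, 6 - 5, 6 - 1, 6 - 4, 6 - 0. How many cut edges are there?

The edges on the cycle 6-0-4-6 are not bridges since each lies on that cycle.
But removing 0 - 2 disconnects 0 from 2; removing 6 - 1 disconnects 6 from 1; removing 6 - 5 disconnects 6 from 5 — these are bridges.
That makes 3 bridges.

3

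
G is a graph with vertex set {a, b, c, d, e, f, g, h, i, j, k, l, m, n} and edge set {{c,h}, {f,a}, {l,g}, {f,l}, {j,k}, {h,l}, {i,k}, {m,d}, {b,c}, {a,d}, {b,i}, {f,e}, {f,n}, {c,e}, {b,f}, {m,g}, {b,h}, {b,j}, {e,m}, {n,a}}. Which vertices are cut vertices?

Removing b increases the component count from 1 to 2, so b is a cut vertex.
By contrast removing i leaves 1 component; it is not a cut vertex. No other vertex is a cut vertex either.

b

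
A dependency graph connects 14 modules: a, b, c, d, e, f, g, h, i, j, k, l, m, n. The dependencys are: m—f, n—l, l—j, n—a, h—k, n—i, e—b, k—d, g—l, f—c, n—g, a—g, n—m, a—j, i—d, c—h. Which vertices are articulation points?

n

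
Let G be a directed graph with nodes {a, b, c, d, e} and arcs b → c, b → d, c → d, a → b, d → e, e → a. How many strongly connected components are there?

1

{a, b, c, d, e} are all mutually reachable — one SCC of size 5.
That gives 1 strongly connected component.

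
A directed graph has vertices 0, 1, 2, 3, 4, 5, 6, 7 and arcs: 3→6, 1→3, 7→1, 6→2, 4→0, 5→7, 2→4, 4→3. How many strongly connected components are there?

{2, 3, 4, 6} are all mutually reachable — one SCC of size 4.
{0} is an SCC by itself.
{7} is an SCC by itself.
{1} is an SCC by itself.
{5} is an SCC by itself.
That gives 5 strongly connected components.

5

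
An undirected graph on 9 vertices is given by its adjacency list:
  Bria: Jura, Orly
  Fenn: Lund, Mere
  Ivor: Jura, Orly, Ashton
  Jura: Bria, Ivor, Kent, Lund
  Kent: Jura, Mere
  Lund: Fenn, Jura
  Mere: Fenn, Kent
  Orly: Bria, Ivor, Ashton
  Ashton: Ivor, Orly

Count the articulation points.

1

Removing Jura increases the component count from 1 to 2, so Jura is a cut vertex.
By contrast removing Fenn leaves 1 component; it is not a cut vertex. No other vertex is a cut vertex either.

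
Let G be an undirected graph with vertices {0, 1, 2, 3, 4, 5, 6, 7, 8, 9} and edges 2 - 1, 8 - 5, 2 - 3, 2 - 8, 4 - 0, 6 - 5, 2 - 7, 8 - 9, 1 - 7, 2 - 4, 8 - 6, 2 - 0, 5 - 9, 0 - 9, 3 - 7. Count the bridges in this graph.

0

The edges on the cycle 8-6-5-8 are not bridges since each lies on that cycle.
Every edge lies on some cycle, so there are no bridges.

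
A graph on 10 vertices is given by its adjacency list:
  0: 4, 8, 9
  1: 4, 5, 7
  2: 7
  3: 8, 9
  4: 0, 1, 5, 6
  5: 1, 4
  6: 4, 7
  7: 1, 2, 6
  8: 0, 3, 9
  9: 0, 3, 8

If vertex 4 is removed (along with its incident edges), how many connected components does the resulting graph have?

2

With 4 gone, the remaining components are: {0, 3, 8, 9}; {1, 2, 5, 6, 7}.
That is 2 components.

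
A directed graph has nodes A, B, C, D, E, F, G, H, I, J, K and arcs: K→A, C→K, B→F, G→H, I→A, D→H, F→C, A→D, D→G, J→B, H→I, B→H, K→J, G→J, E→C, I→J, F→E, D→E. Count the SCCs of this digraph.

{A, B, C, D, E, F, G, H, I, J, K} are all mutually reachable — one SCC of size 11.
That gives 1 strongly connected component.

1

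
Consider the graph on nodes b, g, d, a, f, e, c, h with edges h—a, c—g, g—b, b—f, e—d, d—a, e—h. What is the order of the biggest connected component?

Starting from b we can reach b, c, f, g. That is one component of size 4.
Starting from a we can reach a, d, e, h. That is one component of size 4.
The largest has 4 vertices.

4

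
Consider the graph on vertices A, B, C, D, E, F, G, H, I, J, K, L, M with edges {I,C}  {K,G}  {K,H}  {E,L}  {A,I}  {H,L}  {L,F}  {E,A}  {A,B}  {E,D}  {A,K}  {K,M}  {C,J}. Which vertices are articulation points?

A, C, E, I, K, L

Removing A increases the component count from 1 to 3, so A is a cut vertex.
Removing C increases the component count from 1 to 2, so C is a cut vertex.
Removing E increases the component count from 1 to 2, so E is a cut vertex.
Likewise I, K, L are cut vertices.
By contrast removing B leaves 1 component; it is not a cut vertex. No other vertex is a cut vertex either.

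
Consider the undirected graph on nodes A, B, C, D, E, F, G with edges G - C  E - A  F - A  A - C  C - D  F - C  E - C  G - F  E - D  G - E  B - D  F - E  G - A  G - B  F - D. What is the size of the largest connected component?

Starting from A we can reach A, B, C, D, E, F, G. That is one component of size 7.
The largest has 7 vertices.

7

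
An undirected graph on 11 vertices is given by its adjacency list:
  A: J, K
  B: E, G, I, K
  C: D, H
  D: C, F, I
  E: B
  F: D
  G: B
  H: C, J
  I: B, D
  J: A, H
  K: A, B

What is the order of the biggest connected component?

Starting from A we can reach A, B, C, D, E, F, G, H, I, J, K. That is one component of size 11.
The largest has 11 vertices.

11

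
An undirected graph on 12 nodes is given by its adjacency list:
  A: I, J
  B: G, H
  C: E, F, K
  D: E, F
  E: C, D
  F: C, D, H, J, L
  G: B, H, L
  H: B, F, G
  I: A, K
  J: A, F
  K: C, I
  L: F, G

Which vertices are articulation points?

F

Removing F increases the component count from 1 to 2, so F is a cut vertex.
By contrast removing E leaves 1 component; it is not a cut vertex. No other vertex is a cut vertex either.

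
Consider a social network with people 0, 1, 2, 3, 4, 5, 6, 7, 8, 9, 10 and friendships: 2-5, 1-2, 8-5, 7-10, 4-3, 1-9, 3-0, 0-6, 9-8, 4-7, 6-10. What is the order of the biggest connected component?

6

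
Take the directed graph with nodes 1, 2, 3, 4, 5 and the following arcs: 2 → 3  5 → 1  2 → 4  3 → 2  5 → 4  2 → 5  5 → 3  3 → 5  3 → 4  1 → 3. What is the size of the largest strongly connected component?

4

{1, 2, 3, 5} are all mutually reachable — one SCC of size 4.
{4} is an SCC by itself.
The largest has 4 vertices.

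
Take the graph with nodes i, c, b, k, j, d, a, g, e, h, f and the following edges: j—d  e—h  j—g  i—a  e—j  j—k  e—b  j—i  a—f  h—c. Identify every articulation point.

Removing a increases the component count from 1 to 2, so a is a cut vertex.
Removing e increases the component count from 1 to 3, so e is a cut vertex.
Removing h increases the component count from 1 to 2, so h is a cut vertex.
Likewise i, j are cut vertices.
By contrast removing c leaves 1 component; it is not a cut vertex. No other vertex is a cut vertex either.

a, e, h, i, j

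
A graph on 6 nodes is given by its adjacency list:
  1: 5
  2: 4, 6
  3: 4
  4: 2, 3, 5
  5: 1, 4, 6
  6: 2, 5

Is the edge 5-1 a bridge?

Yes

Removing 5-1 leaves no path between 5 and 1: the component count goes from 1 to 2. So it is a bridge.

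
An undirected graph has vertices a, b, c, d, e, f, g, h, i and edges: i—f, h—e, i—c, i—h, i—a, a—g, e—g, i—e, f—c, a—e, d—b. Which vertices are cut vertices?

i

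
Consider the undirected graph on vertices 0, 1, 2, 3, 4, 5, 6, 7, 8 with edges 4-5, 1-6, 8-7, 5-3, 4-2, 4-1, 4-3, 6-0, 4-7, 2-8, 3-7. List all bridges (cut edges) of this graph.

The edges on the cycle 4-2-8-7-4 are not bridges since each lies on that cycle.
But removing 6-1 disconnects 6 from 1; removing 6-0 disconnects 6 from 0; removing 4-1 disconnects 4 from 1 — these are bridges.

0-6, 1-4, 1-6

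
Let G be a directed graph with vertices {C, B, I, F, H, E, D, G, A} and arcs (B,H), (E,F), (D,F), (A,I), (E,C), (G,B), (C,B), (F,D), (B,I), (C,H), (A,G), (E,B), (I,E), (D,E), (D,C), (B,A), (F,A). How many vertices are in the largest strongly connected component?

{A, B, C, D, E, F, G, I} are all mutually reachable — one SCC of size 8.
{H} is an SCC by itself.
The largest has 8 vertices.

8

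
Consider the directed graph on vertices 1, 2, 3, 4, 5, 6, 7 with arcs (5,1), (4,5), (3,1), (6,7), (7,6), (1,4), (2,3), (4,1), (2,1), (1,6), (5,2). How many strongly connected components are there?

2

{1, 2, 3, 4, 5} are all mutually reachable — one SCC of size 5.
{6, 7} are all mutually reachable — one SCC of size 2.
That gives 2 strongly connected components.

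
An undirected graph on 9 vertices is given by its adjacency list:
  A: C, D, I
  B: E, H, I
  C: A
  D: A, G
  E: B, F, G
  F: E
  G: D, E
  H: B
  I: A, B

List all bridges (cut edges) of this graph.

A-C, B-H, E-F

The edges on the cycle I-B-E-G-D-A-I are not bridges since each lies on that cycle.
But removing C-A disconnects C from A; removing B-H disconnects B from H; removing E-F disconnects E from F — these are bridges.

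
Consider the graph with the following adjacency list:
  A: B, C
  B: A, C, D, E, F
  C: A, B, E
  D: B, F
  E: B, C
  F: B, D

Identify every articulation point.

B

Removing B increases the component count from 1 to 2, so B is a cut vertex.
By contrast removing C leaves 1 component; it is not a cut vertex. No other vertex is a cut vertex either.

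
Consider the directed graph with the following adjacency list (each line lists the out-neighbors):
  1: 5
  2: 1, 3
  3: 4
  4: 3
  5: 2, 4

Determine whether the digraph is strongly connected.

No

There is no directed path from 3 to 5, so the graph is not strongly connected.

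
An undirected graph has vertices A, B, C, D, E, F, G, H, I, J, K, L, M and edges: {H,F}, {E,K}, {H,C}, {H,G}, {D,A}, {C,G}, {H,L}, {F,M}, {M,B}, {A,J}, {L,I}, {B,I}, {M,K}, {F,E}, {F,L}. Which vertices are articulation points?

Removing A increases the component count from 2 to 3, so A is a cut vertex.
Removing H increases the component count from 2 to 3, so H is a cut vertex.
By contrast removing K leaves 2 components; it is not a cut vertex. No other vertex is a cut vertex either.

A, H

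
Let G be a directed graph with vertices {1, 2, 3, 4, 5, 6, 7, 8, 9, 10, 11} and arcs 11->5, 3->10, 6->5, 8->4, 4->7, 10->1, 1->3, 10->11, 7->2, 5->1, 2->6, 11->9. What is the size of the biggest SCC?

5

{1, 3, 5, 10, 11} are all mutually reachable — one SCC of size 5.
{9} is an SCC by itself.
{7} is an SCC by itself.
{4} is an SCC by itself.
{6} is an SCC by itself.
(and 2 more singleton SCCs)
The largest has 5 vertices.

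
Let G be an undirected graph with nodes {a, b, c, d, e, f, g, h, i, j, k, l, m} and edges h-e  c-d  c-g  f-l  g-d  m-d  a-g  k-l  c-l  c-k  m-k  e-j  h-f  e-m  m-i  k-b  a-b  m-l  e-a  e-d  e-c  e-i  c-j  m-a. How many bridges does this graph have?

0

The edges on the cycle h-f-l-k-m-e-h are not bridges since each lies on that cycle.
Every edge lies on some cycle, so there are no bridges.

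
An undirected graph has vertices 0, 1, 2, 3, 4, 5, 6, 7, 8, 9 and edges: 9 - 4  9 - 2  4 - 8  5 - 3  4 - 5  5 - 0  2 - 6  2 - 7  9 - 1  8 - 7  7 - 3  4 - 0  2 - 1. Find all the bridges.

2-6

The edges on the cycle 4-5-3-7-8-4 are not bridges since each lies on that cycle.
But removing 6 - 2 disconnects 6 from 2 — this is a bridge.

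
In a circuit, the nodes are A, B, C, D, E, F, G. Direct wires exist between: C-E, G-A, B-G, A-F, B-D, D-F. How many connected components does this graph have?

2

Starting from C we can reach C, E. That is one component of size 2.
Starting from A we can reach A, B, D, F, G. That is one component of size 5.
Total: 2 components.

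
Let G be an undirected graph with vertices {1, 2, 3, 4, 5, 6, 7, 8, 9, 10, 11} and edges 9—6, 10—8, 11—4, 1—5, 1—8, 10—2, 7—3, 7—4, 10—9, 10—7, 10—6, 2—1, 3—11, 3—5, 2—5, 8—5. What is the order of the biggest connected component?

11

Starting from 1 we can reach 1, 2, 3, 4, 5, 6, 7, 8, 9, 10, 11. That is one component of size 11.
The largest has 11 vertices.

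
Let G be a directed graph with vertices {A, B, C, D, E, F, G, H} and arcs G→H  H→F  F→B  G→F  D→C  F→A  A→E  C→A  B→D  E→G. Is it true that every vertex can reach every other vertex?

From C we can reach every vertex (A, B, C, D, E, F, G, H), and every vertex can reach C (A, B, C, D, E, F, G, H). So the whole graph is one strongly connected component.

Yes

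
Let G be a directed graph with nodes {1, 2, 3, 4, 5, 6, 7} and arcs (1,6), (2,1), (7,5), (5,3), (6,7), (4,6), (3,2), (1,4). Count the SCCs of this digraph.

1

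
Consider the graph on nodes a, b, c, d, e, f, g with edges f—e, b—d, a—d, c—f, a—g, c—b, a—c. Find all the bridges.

a-g, c-f, e-f

The edges on the cycle a-c-b-d-a are not bridges since each lies on that cycle.
But removing c—f disconnects c from f; removing f—e disconnects f from e; removing a—g disconnects a from g — these are bridges.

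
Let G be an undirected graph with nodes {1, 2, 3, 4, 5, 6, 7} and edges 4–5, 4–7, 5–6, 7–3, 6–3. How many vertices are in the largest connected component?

5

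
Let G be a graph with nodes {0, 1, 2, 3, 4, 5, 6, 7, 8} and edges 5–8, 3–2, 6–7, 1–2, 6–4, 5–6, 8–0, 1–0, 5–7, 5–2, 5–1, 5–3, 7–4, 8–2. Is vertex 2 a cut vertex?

No

Deleting 2 leaves 1 component (was 1) (its neighbors 1, 3, 5, 8 remain connected to each other), so 2 is not a cut vertex.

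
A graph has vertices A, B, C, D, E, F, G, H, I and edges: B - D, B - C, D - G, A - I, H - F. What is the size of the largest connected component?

4

E is isolated — a component by itself.
Starting from F we can reach F, H. That is one component of size 2.
Starting from A we can reach A, I. That is one component of size 2.
Starting from B we can reach B, C, D, G. That is one component of size 4.
The largest has 4 vertices.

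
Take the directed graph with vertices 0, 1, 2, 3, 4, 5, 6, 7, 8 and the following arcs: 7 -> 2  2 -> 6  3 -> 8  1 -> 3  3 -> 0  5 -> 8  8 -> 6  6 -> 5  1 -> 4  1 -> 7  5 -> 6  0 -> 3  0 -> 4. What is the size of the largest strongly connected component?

{5, 6, 8} are all mutually reachable — one SCC of size 3.
{0, 3} are all mutually reachable — one SCC of size 2.
{4} is an SCC by itself.
{2} is an SCC by itself.
{1} is an SCC by itself.
(and 1 more singleton SCC)
The largest has 3 vertices.

3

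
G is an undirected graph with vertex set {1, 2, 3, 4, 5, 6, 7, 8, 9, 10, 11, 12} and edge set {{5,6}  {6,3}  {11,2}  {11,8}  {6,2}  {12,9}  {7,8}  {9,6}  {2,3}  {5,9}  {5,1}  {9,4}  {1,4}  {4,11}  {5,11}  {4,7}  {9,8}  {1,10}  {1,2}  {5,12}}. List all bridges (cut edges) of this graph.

The edges on the cycle 5-12-9-4-11-5 are not bridges since each lies on that cycle.
But removing 10–1 disconnects 10 from 1 — this is a bridge.

1-10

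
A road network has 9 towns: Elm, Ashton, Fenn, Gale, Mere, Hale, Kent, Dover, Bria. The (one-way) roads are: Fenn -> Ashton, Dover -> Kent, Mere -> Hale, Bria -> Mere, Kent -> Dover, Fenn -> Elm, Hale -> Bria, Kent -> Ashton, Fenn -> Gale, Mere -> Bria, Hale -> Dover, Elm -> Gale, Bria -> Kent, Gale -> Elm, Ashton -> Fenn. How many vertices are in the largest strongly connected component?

{Bria, Hale, Mere} are all mutually reachable — one SCC of size 3.
{Kent, Dover} are all mutually reachable — one SCC of size 2.
{Elm, Gale} are all mutually reachable — one SCC of size 2.
{Fenn, Ashton} are all mutually reachable — one SCC of size 2.
The largest has 3 vertices.

3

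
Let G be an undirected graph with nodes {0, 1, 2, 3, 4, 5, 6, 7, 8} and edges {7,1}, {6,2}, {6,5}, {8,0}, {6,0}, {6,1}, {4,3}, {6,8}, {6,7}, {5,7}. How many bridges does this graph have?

The edges on the cycle 6-8-0-6 are not bridges since each lies on that cycle.
But removing 6–2 disconnects 6 from 2; removing 3–4 disconnects 3 from 4 — these are bridges.
That makes 2 bridges.

2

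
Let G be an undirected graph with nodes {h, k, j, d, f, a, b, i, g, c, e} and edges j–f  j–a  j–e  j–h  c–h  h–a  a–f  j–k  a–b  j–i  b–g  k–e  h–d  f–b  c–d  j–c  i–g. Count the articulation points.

Removing j increases the component count from 1 to 2, so j is a cut vertex.
By contrast removing i leaves 1 component; it is not a cut vertex. No other vertex is a cut vertex either.

1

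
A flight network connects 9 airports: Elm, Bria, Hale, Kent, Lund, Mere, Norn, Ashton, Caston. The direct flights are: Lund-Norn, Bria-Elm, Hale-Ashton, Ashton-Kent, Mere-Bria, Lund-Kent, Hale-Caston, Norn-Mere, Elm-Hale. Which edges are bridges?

Caston-Hale

The edges on the cycle Lund-Norn-Mere-Bria-Elm-Hale-Ashton-Kent-Lund are not bridges since each lies on that cycle.
But removing Caston-Hale disconnects Caston from Hale — this is a bridge.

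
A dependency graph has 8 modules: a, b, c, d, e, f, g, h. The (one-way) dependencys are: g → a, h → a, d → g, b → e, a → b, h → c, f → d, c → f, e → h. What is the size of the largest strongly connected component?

{a, b, c, d, e, f, g, h} are all mutually reachable — one SCC of size 8.
The largest has 8 vertices.

8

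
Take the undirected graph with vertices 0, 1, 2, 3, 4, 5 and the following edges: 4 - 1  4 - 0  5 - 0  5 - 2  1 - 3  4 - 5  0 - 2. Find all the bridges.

1-3, 1-4

The edges on the cycle 4-5-2-0-4 are not bridges since each lies on that cycle.
But removing 3 - 1 disconnects 3 from 1; removing 4 - 1 disconnects 4 from 1 — these are bridges.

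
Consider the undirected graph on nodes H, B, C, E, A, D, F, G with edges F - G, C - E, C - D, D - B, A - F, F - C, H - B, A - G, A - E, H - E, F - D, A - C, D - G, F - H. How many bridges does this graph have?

0

The edges on the cycle F-H-B-D-F are not bridges since each lies on that cycle.
Every edge lies on some cycle, so there are no bridges.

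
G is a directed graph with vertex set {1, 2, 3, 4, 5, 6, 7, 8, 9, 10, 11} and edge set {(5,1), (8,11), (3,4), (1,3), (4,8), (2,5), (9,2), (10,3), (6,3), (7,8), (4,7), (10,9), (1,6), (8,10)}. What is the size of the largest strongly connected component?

10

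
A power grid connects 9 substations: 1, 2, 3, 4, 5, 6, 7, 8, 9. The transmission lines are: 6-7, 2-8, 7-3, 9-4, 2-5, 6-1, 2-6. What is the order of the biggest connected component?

Starting from 4 we can reach 4, 9. That is one component of size 2.
Starting from 1 we can reach 1, 2, 3, 5, 6, 7, 8. That is one component of size 7.
The largest has 7 vertices.

7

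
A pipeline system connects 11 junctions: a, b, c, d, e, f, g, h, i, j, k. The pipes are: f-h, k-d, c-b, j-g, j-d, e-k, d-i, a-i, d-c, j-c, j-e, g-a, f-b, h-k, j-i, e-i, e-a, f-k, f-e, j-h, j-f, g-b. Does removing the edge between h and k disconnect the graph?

After removing h-k, the path h-f-k still connects them, so the edge is not a bridge.

No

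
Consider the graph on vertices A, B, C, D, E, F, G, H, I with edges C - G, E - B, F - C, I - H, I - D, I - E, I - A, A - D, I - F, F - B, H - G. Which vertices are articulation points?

Removing I increases the component count from 1 to 2, so I is a cut vertex.
By contrast removing A leaves 1 component; it is not a cut vertex. No other vertex is a cut vertex either.

I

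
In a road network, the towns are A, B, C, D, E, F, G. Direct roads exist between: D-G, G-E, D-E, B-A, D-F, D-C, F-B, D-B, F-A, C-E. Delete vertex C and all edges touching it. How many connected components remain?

1

With C gone, the remaining components are: {A, B, D, E, F, G}.
That is 1 component.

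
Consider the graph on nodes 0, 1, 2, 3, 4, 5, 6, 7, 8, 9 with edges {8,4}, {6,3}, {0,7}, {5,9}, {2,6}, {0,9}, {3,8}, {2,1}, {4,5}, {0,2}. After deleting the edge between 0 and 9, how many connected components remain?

0 and 9 are still connected via 0-2-6-3-8-4-5-9, so the component count stays at 1.

1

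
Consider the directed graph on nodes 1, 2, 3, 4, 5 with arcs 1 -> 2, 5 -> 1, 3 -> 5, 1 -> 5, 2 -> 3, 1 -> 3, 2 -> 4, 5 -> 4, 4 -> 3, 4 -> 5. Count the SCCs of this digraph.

{1, 2, 3, 4, 5} are all mutually reachable — one SCC of size 5.
That gives 1 strongly connected component.

1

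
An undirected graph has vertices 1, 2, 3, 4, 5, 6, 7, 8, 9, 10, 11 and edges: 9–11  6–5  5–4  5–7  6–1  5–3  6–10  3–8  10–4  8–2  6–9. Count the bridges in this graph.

7

The edges on the cycle 6-5-4-10-6 are not bridges since each lies on that cycle.
But removing 9–6 disconnects 9 from 6; removing 2–8 disconnects 2 from 8; removing 1–6 disconnects 1 from 6; removing 7–5 disconnects 7 from 5 — these are bridges.
In total 7 edges are bridges.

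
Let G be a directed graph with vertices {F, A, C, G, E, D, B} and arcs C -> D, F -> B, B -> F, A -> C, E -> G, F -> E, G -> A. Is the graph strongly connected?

There is no directed path from A to G, so the graph is not strongly connected.

No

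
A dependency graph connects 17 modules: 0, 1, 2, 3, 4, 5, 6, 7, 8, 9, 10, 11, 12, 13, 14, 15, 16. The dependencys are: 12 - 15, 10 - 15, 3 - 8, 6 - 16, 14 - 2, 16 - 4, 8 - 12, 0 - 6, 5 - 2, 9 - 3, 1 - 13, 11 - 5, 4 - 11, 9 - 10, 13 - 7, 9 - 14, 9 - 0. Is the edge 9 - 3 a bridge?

After removing 9 - 3, the path 9-10-15-12-8-3 still connects them, so the edge is not a bridge.

No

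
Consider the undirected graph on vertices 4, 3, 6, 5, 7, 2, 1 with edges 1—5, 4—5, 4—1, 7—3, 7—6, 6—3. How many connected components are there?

3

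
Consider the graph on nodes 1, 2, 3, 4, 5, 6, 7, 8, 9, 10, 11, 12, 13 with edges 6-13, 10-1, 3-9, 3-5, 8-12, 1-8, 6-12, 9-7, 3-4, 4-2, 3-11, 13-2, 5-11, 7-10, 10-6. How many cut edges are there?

0

The edges on the cycle 3-5-11-3 are not bridges since each lies on that cycle.
Every edge lies on some cycle, so there are no bridges.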